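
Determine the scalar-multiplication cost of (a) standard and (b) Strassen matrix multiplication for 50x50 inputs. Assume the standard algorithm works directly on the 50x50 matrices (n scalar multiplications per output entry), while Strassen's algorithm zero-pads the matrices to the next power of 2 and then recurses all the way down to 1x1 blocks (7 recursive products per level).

Matrix multiplication for 50x50 matrices:

Strassen's algorithm requires power-of-2 dimensions. Pad 50x50 to 64x64 (next power of 2).

Standard algorithm: 50^3 = 125000 multiplications
Strassen's algorithm: 7^(log2(64)) = 7^6 = 117649 multiplications
Savings: 125000 - 117649 = 7351 multiplications

Standard: 125000 multiplications (50^3). Strassen: 117649 multiplications (7^6, after padding to 64x64). Strassen reduces 8 recursive multiplications to 7 at each level.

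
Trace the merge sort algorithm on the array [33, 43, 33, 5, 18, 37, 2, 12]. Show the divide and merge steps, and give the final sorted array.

Merge sort trace:

Split: [33, 43, 33, 5, 18, 37, 2, 12] -> [33, 43, 33, 5] and [18, 37, 2, 12]
  Split: [33, 43, 33, 5] -> [33, 43] and [33, 5]
    Split: [33, 43] -> [33] and [43]
    Merge: [33] + [43] -> [33, 43]
    Split: [33, 5] -> [33] and [5]
    Merge: [33] + [5] -> [5, 33]
  Merge: [33, 43] + [5, 33] -> [5, 33, 33, 43]
  Split: [18, 37, 2, 12] -> [18, 37] and [2, 12]
    Split: [18, 37] -> [18] and [37]
    Merge: [18] + [37] -> [18, 37]
    Split: [2, 12] -> [2] and [12]
    Merge: [2] + [12] -> [2, 12]
  Merge: [18, 37] + [2, 12] -> [2, 12, 18, 37]
Merge: [5, 33, 33, 43] + [2, 12, 18, 37] -> [2, 5, 12, 18, 33, 33, 37, 43]

Final sorted array: [2, 5, 12, 18, 33, 33, 37, 43]

The merge sort proceeds by recursively splitting the array and merging sorted halves.
After all merges, the sorted array is [2, 5, 12, 18, 33, 33, 37, 43].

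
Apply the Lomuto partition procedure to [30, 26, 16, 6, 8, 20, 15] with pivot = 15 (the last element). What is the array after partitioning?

Lomuto partition with pivot = 15:

Initial array: [30, 26, 16, 6, 8, 20, 15]

arr[0]=30 > 15: no swap
arr[1]=26 > 15: no swap
arr[2]=16 > 15: no swap
arr[3]=6 <= 15: swap with position 0, array becomes [6, 26, 16, 30, 8, 20, 15]
arr[4]=8 <= 15: swap with position 1, array becomes [6, 8, 16, 30, 26, 20, 15]
arr[5]=20 > 15: no swap

Place pivot at position 2: [6, 8, 15, 30, 26, 20, 16]
Pivot position: 2

After partitioning with pivot 15, the array becomes [6, 8, 15, 30, 26, 20, 16]. The pivot is placed at index 2. All elements to the left of the pivot are <= 15, and all elements to the right are > 15.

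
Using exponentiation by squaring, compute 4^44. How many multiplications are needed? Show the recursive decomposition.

Computing 4^44 by squaring (build up from 4^1; each line after the first costs one multiplication):

4^1 = 4
4^2 = (4^1)^2 = 4^2 = 16
4^4 = (4^2)^2 = 16^2 = 256
4^5 = 4 * 4^4 = 4 * 256 = 1024
4^10 = (4^5)^2 = 1024^2 = 1048576
4^11 = 4 * 4^10 = 4 * 1048576 = 4194304
4^22 = (4^11)^2 = 4194304^2 = 17592186044416
4^44 = (4^22)^2 = 17592186044416^2 = 309485009821345068724781056

Result: 309485009821345068724781056
Multiplications needed: 7 (7 lines after 4^1)

4^44 = 309485009821345068724781056. Using exponentiation by squaring, this requires 7 multiplications. The key idea: if the exponent is even, square the half-power; if odd, multiply by the base once.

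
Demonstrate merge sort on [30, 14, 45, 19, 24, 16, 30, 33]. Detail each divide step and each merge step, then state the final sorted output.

Merge sort trace:

Split: [30, 14, 45, 19, 24, 16, 30, 33] -> [30, 14, 45, 19] and [24, 16, 30, 33]
  Split: [30, 14, 45, 19] -> [30, 14] and [45, 19]
    Split: [30, 14] -> [30] and [14]
    Merge: [30] + [14] -> [14, 30]
    Split: [45, 19] -> [45] and [19]
    Merge: [45] + [19] -> [19, 45]
  Merge: [14, 30] + [19, 45] -> [14, 19, 30, 45]
  Split: [24, 16, 30, 33] -> [24, 16] and [30, 33]
    Split: [24, 16] -> [24] and [16]
    Merge: [24] + [16] -> [16, 24]
    Split: [30, 33] -> [30] and [33]
    Merge: [30] + [33] -> [30, 33]
  Merge: [16, 24] + [30, 33] -> [16, 24, 30, 33]
Merge: [14, 19, 30, 45] + [16, 24, 30, 33] -> [14, 16, 19, 24, 30, 30, 33, 45]

Final sorted array: [14, 16, 19, 24, 30, 30, 33, 45]

The merge sort proceeds by recursively splitting the array and merging sorted halves.
After all merges, the sorted array is [14, 16, 19, 24, 30, 30, 33, 45].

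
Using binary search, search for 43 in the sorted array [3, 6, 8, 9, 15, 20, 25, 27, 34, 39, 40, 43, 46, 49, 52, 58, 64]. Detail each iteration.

Binary search for 43 in [3, 6, 8, 9, 15, 20, 25, 27, 34, 39, 40, 43, 46, 49, 52, 58, 64]:

lo=0, hi=16, mid=8, arr[mid]=34 -> 34 < 43, search right half
lo=9, hi=16, mid=12, arr[mid]=46 -> 46 > 43, search left half
lo=9, hi=11, mid=10, arr[mid]=40 -> 40 < 43, search right half
lo=11, hi=11, mid=11, arr[mid]=43 -> Found target at index 11!

Binary search finds 43 at index 11 after 4 comparisons. The search repeatedly halves the search space by comparing with the middle element.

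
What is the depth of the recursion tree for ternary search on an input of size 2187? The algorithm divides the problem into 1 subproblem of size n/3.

For divide and conquer with division factor 3:

Problem sizes at each level:
Level 0: 2187
Level 1: 729
Level 2: 243
Level 3: 81
Level 4: 27
Level 5: 9
Level 6: 3
Level 7: 1

The root is level 0 and the size-1 base case is level 7 (the tree spans levels 0 through 7, i.e. 8 levels counting the root), so the depth is the number of divisions: log_3(2187) = 7

The recursion tree depth is log_3(2187) = 7. At each level, the problem size is divided by 3, so it takes 7 divisions to reduce to a base case of size 1. The algorithm makes 1 recursive call at each level.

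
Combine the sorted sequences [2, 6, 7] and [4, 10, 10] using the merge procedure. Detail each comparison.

Merging process:

Compare 2 vs 4: take 2 from left. Merged: [2]
Compare 6 vs 4: take 4 from right. Merged: [2, 4]
Compare 6 vs 10: take 6 from left. Merged: [2, 4, 6]
Compare 7 vs 10: take 7 from left. Merged: [2, 4, 6, 7]
Append remaining from right: [10, 10]. Merged: [2, 4, 6, 7, 10, 10]

Final merged array: [2, 4, 6, 7, 10, 10]
Total comparisons: 4

The merged array is [2, 4, 6, 7, 10, 10], requiring 4 comparisons. The merge step runs in O(n) time where n is the total number of elements.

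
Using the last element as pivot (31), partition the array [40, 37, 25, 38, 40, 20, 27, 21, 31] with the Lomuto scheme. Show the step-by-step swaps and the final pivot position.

Lomuto partition with pivot = 31:

Initial array: [40, 37, 25, 38, 40, 20, 27, 21, 31]

arr[0]=40 > 31: no swap
arr[1]=37 > 31: no swap
arr[2]=25 <= 31: swap with position 0, array becomes [25, 37, 40, 38, 40, 20, 27, 21, 31]
arr[3]=38 > 31: no swap
arr[4]=40 > 31: no swap
arr[5]=20 <= 31: swap with position 1, array becomes [25, 20, 40, 38, 40, 37, 27, 21, 31]
arr[6]=27 <= 31: swap with position 2, array becomes [25, 20, 27, 38, 40, 37, 40, 21, 31]
arr[7]=21 <= 31: swap with position 3, array becomes [25, 20, 27, 21, 40, 37, 40, 38, 31]

Place pivot at position 4: [25, 20, 27, 21, 31, 37, 40, 38, 40]
Pivot position: 4

After partitioning with pivot 31, the array becomes [25, 20, 27, 21, 31, 37, 40, 38, 40]. The pivot is placed at index 4. All elements to the left of the pivot are <= 31, and all elements to the right are > 31.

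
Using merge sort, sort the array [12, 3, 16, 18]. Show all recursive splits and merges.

Merge sort trace:

Split: [12, 3, 16, 18] -> [12, 3] and [16, 18]
  Split: [12, 3] -> [12] and [3]
  Merge: [12] + [3] -> [3, 12]
  Split: [16, 18] -> [16] and [18]
  Merge: [16] + [18] -> [16, 18]
Merge: [3, 12] + [16, 18] -> [3, 12, 16, 18]

Final sorted array: [3, 12, 16, 18]

The merge sort proceeds by recursively splitting the array and merging sorted halves.
After all merges, the sorted array is [3, 12, 16, 18].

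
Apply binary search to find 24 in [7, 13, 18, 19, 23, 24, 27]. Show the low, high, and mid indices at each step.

Binary search for 24 in [7, 13, 18, 19, 23, 24, 27]:

lo=0, hi=6, mid=3, arr[mid]=19 -> 19 < 24, search right half
lo=4, hi=6, mid=5, arr[mid]=24 -> Found target at index 5!

Binary search finds 24 at index 5 after 2 comparisons. The search repeatedly halves the search space by comparing with the middle element.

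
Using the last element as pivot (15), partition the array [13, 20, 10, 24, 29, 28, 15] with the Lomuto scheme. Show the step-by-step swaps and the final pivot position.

Lomuto partition with pivot = 15:

Initial array: [13, 20, 10, 24, 29, 28, 15]

arr[0]=13 <= 15: swap with position 0, array becomes [13, 20, 10, 24, 29, 28, 15]
arr[1]=20 > 15: no swap
arr[2]=10 <= 15: swap with position 1, array becomes [13, 10, 20, 24, 29, 28, 15]
arr[3]=24 > 15: no swap
arr[4]=29 > 15: no swap
arr[5]=28 > 15: no swap

Place pivot at position 2: [13, 10, 15, 24, 29, 28, 20]
Pivot position: 2

After partitioning with pivot 15, the array becomes [13, 10, 15, 24, 29, 28, 20]. The pivot is placed at index 2. All elements to the left of the pivot are <= 15, and all elements to the right are > 15.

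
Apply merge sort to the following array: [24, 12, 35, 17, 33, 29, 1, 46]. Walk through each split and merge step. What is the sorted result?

Merge sort trace:

Split: [24, 12, 35, 17, 33, 29, 1, 46] -> [24, 12, 35, 17] and [33, 29, 1, 46]
  Split: [24, 12, 35, 17] -> [24, 12] and [35, 17]
    Split: [24, 12] -> [24] and [12]
    Merge: [24] + [12] -> [12, 24]
    Split: [35, 17] -> [35] and [17]
    Merge: [35] + [17] -> [17, 35]
  Merge: [12, 24] + [17, 35] -> [12, 17, 24, 35]
  Split: [33, 29, 1, 46] -> [33, 29] and [1, 46]
    Split: [33, 29] -> [33] and [29]
    Merge: [33] + [29] -> [29, 33]
    Split: [1, 46] -> [1] and [46]
    Merge: [1] + [46] -> [1, 46]
  Merge: [29, 33] + [1, 46] -> [1, 29, 33, 46]
Merge: [12, 17, 24, 35] + [1, 29, 33, 46] -> [1, 12, 17, 24, 29, 33, 35, 46]

Final sorted array: [1, 12, 17, 24, 29, 33, 35, 46]

The merge sort proceeds by recursively splitting the array and merging sorted halves.
After all merges, the sorted array is [1, 12, 17, 24, 29, 33, 35, 46].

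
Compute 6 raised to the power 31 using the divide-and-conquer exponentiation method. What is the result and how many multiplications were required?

Computing 6^31 by squaring (build up from 6^1; each line after the first costs one multiplication):

6^1 = 6
6^2 = (6^1)^2 = 6^2 = 36
6^3 = 6 * 6^2 = 6 * 36 = 216
6^6 = (6^3)^2 = 216^2 = 46656
6^7 = 6 * 6^6 = 6 * 46656 = 279936
6^14 = (6^7)^2 = 279936^2 = 78364164096
6^15 = 6 * 6^14 = 6 * 78364164096 = 470184984576
6^30 = (6^15)^2 = 470184984576^2 = 221073919720733357899776
6^31 = 6 * 6^30 = 6 * 221073919720733357899776 = 1326443518324400147398656

Result: 1326443518324400147398656
Multiplications needed: 8 (8 lines after 6^1)

6^31 = 1326443518324400147398656. Using exponentiation by squaring, this requires 8 multiplications. The key idea: if the exponent is even, square the half-power; if odd, multiply by the base once.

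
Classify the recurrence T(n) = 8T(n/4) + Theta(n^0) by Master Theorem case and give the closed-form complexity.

Master Theorem for T(n) = 8T(n/4) + O(n^0):

a = 8, b = 4, c = 0
log_b(a) = log_4(8) = 1.5000

Case 1: c = 0 < log_4(8) = 1.5000
T(n) = O(n^(log_4 8))

For T(n) = 8T(n/4) + O(n^0): log_4(8) = 1.5000. This is Case 1 of the Master Theorem (c < log_b(a), work dominated by leaves), giving O(n^(log_4 8)).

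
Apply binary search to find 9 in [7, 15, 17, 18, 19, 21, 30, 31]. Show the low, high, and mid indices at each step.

Binary search for 9 in [7, 15, 17, 18, 19, 21, 30, 31]:

lo=0, hi=7, mid=3, arr[mid]=18 -> 18 > 9, search left half
lo=0, hi=2, mid=1, arr[mid]=15 -> 15 > 9, search left half
lo=0, hi=0, mid=0, arr[mid]=7 -> 7 < 9, search right half
lo=1 > hi=0, target 9 not found

Binary search determines that 9 is not in the array after 3 comparisons. The search space was exhausted without finding the target.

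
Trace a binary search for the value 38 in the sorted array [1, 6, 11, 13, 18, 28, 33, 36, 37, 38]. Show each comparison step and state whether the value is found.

Binary search for 38 in [1, 6, 11, 13, 18, 28, 33, 36, 37, 38]:

lo=0, hi=9, mid=4, arr[mid]=18 -> 18 < 38, search right half
lo=5, hi=9, mid=7, arr[mid]=36 -> 36 < 38, search right half
lo=8, hi=9, mid=8, arr[mid]=37 -> 37 < 38, search right half
lo=9, hi=9, mid=9, arr[mid]=38 -> Found target at index 9!

Binary search finds 38 at index 9 after 4 comparisons. The search repeatedly halves the search space by comparing with the middle element.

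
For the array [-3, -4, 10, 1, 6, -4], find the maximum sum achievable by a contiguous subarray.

Using Kadane's algorithm on [-3, -4, 10, 1, 6, -4]:

Scanning through the array:
Position 1 (value -4): max_ending_here = -4, max_so_far = -3
Position 2 (value 10): max_ending_here = 10, max_so_far = 10
Position 3 (value 1): max_ending_here = 11, max_so_far = 11
Position 4 (value 6): max_ending_here = 17, max_so_far = 17
Position 5 (value -4): max_ending_here = 13, max_so_far = 17

Maximum subarray: [10, 1, 6]
Maximum sum: 17

The maximum subarray is [10, 1, 6] with sum 17. This subarray runs from index 2 to index 4.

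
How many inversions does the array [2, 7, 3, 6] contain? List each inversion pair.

Finding inversions in [2, 7, 3, 6]:

(1, 2): arr[1]=7 > arr[2]=3
(1, 3): arr[1]=7 > arr[3]=6

Total inversions: 2

The array has 2 inversion(s): (1,2), (1,3). Each pair (i,j) satisfies i < j and arr[i] > arr[j].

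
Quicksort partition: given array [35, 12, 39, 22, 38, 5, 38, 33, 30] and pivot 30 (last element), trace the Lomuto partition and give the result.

Lomuto partition with pivot = 30:

Initial array: [35, 12, 39, 22, 38, 5, 38, 33, 30]

arr[0]=35 > 30: no swap
arr[1]=12 <= 30: swap with position 0, array becomes [12, 35, 39, 22, 38, 5, 38, 33, 30]
arr[2]=39 > 30: no swap
arr[3]=22 <= 30: swap with position 1, array becomes [12, 22, 39, 35, 38, 5, 38, 33, 30]
arr[4]=38 > 30: no swap
arr[5]=5 <= 30: swap with position 2, array becomes [12, 22, 5, 35, 38, 39, 38, 33, 30]
arr[6]=38 > 30: no swap
arr[7]=33 > 30: no swap

Place pivot at position 3: [12, 22, 5, 30, 38, 39, 38, 33, 35]
Pivot position: 3

After partitioning with pivot 30, the array becomes [12, 22, 5, 30, 38, 39, 38, 33, 35]. The pivot is placed at index 3. All elements to the left of the pivot are <= 30, and all elements to the right are > 30.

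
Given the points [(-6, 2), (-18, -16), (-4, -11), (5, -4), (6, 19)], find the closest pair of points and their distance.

Computing all pairwise distances among 5 points:

d((-6, 2), (-18, -16)) = 21.6333
d((-6, 2), (-4, -11)) = 13.1529
d((-6, 2), (5, -4)) = 12.53
d((-6, 2), (6, 19)) = 20.8087
d((-18, -16), (-4, -11)) = 14.8661
d((-18, -16), (5, -4)) = 25.9422
d((-18, -16), (6, 19)) = 42.4382
d((-4, -11), (5, -4)) = 11.4018 <-- minimum
d((-4, -11), (6, 19)) = 31.6228
d((5, -4), (6, 19)) = 23.0217

Closest pair: (-4, -11) and (5, -4) with distance 11.4018

The closest pair is (-4, -11) and (5, -4) with Euclidean distance 11.4018. For 5 points, brute-force pairwise comparison is shown above. For large n, the divide-and-conquer algorithm (sort by x, recurse on halves, check the dividing strip) achieves O(n log n).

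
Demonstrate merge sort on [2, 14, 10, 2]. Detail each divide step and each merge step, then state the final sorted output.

Merge sort trace:

Split: [2, 14, 10, 2] -> [2, 14] and [10, 2]
  Split: [2, 14] -> [2] and [14]
  Merge: [2] + [14] -> [2, 14]
  Split: [10, 2] -> [10] and [2]
  Merge: [10] + [2] -> [2, 10]
Merge: [2, 14] + [2, 10] -> [2, 2, 10, 14]

Final sorted array: [2, 2, 10, 14]

The merge sort proceeds by recursively splitting the array and merging sorted halves.
After all merges, the sorted array is [2, 2, 10, 14].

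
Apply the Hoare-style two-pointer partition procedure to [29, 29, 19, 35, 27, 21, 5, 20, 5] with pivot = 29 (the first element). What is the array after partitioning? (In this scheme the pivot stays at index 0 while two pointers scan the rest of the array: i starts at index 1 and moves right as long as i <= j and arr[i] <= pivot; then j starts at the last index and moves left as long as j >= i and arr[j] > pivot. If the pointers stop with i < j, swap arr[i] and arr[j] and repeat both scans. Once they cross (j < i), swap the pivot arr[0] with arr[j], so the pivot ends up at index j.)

Hoare-style two-pointer partition with pivot = 29:

Initial array: [29, 29, 19, 35, 27, 21, 5, 20, 5]

Pointers start at i = 1, j = 8.
i stops at index 3 (arr[3]=35 > 29), j stops at index 8 (arr[8]=5 <= 29): swap arr[3] and arr[8], array becomes [29, 29, 19, 5, 27, 21, 5, 20, 35]
i ends at 8, j ends at 7: the pointers have crossed (j < i), so scanning stops.

Swap pivot arr[0] with arr[7] to place pivot at position 7: [20, 29, 19, 5, 27, 21, 5, 29, 35]
Pivot position: 7

After partitioning with pivot 29, the array becomes [20, 29, 19, 5, 27, 21, 5, 29, 35]. The pivot is placed at index 7. All elements to the left of the pivot are <= 29, and all elements to the right are > 29.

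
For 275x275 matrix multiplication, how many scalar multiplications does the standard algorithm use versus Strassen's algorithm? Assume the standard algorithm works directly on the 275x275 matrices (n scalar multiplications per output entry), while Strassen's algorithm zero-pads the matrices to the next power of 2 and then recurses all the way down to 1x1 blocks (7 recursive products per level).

Matrix multiplication for 275x275 matrices:

Strassen's algorithm requires power-of-2 dimensions. Pad 275x275 to 512x512 (next power of 2).

Standard algorithm: 275^3 = 20796875 multiplications
Strassen's algorithm: 7^(log2(512)) = 7^9 = 40353607 multiplications
Difference: 20796875 - 40353607 = -19556732 (Strassen uses MORE here due to padding overhead — for small or just-over-power-of-2 n, padding can outweigh the per-level savings)

Standard: 20796875 multiplications (275^3). Strassen: 40353607 multiplications (7^9, after padding to 512x512). Strassen reduces 8 recursive multiplications to 7 at each level.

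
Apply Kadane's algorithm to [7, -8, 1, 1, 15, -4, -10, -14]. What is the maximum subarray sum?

Using Kadane's algorithm on [7, -8, 1, 1, 15, -4, -10, -14]:

Scanning through the array:
Position 1 (value -8): max_ending_here = -1, max_so_far = 7
Position 2 (value 1): max_ending_here = 1, max_so_far = 7
Position 3 (value 1): max_ending_here = 2, max_so_far = 7
Position 4 (value 15): max_ending_here = 17, max_so_far = 17
Position 5 (value -4): max_ending_here = 13, max_so_far = 17
Position 6 (value -10): max_ending_here = 3, max_so_far = 17
Position 7 (value -14): max_ending_here = -11, max_so_far = 17

Maximum subarray: [1, 1, 15]
Maximum sum: 17

The maximum subarray is [1, 1, 15] with sum 17. This subarray runs from index 2 to index 4.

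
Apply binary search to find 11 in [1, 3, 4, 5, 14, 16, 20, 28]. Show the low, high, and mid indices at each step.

Binary search for 11 in [1, 3, 4, 5, 14, 16, 20, 28]:

lo=0, hi=7, mid=3, arr[mid]=5 -> 5 < 11, search right half
lo=4, hi=7, mid=5, arr[mid]=16 -> 16 > 11, search left half
lo=4, hi=4, mid=4, arr[mid]=14 -> 14 > 11, search left half
lo=4 > hi=3, target 11 not found

Binary search determines that 11 is not in the array after 3 comparisons. The search space was exhausted without finding the target.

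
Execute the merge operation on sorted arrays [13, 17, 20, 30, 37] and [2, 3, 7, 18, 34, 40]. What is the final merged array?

Merging process:

Compare 13 vs 2: take 2 from right. Merged: [2]
Compare 13 vs 3: take 3 from right. Merged: [2, 3]
Compare 13 vs 7: take 7 from right. Merged: [2, 3, 7]
Compare 13 vs 18: take 13 from left. Merged: [2, 3, 7, 13]
Compare 17 vs 18: take 17 from left. Merged: [2, 3, 7, 13, 17]
Compare 20 vs 18: take 18 from right. Merged: [2, 3, 7, 13, 17, 18]
Compare 20 vs 34: take 20 from left. Merged: [2, 3, 7, 13, 17, 18, 20]
Compare 30 vs 34: take 30 from left. Merged: [2, 3, 7, 13, 17, 18, 20, 30]
Compare 37 vs 34: take 34 from right. Merged: [2, 3, 7, 13, 17, 18, 20, 30, 34]
Compare 37 vs 40: take 37 from left. Merged: [2, 3, 7, 13, 17, 18, 20, 30, 34, 37]
Append remaining from right: [40]. Merged: [2, 3, 7, 13, 17, 18, 20, 30, 34, 37, 40]

Final merged array: [2, 3, 7, 13, 17, 18, 20, 30, 34, 37, 40]
Total comparisons: 10

The merged array is [2, 3, 7, 13, 17, 18, 20, 30, 34, 37, 40], requiring 10 comparisons. The merge step runs in O(n) time where n is the total number of elements.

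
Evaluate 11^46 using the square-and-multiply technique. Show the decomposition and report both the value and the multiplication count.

Computing 11^46 by squaring (build up from 11^1; each line after the first costs one multiplication):

11^1 = 11
11^2 = (11^1)^2 = 11^2 = 121
11^4 = (11^2)^2 = 121^2 = 14641
11^5 = 11 * 11^4 = 11 * 14641 = 161051
11^10 = (11^5)^2 = 161051^2 = 25937424601
11^11 = 11 * 11^10 = 11 * 25937424601 = 285311670611
11^22 = (11^11)^2 = 285311670611^2 = 81402749386839761113321
11^23 = 11 * 11^22 = 11 * 81402749386839761113321 = 895430243255237372246531
11^46 = (11^23)^2 = 895430243255237372246531^2 = 801795320536133573571931534665380233173841533961

Result: 801795320536133573571931534665380233173841533961
Multiplications needed: 8 (8 lines after 11^1)

11^46 = 801795320536133573571931534665380233173841533961. Using exponentiation by squaring, this requires 8 multiplications. The key idea: if the exponent is even, square the half-power; if odd, multiply by the base once.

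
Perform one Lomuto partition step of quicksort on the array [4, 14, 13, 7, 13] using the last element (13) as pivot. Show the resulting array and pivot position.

Lomuto partition with pivot = 13:

Initial array: [4, 14, 13, 7, 13]

arr[0]=4 <= 13: swap with position 0, array becomes [4, 14, 13, 7, 13]
arr[1]=14 > 13: no swap
arr[2]=13 <= 13: swap with position 1, array becomes [4, 13, 14, 7, 13]
arr[3]=7 <= 13: swap with position 2, array becomes [4, 13, 7, 14, 13]

Place pivot at position 3: [4, 13, 7, 13, 14]
Pivot position: 3

After partitioning with pivot 13, the array becomes [4, 13, 7, 13, 14]. The pivot is placed at index 3. All elements to the left of the pivot are <= 13, and all elements to the right are > 13.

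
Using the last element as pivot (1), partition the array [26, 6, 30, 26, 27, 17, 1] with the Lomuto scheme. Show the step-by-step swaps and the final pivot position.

Lomuto partition with pivot = 1:

Initial array: [26, 6, 30, 26, 27, 17, 1]

arr[0]=26 > 1: no swap
arr[1]=6 > 1: no swap
arr[2]=30 > 1: no swap
arr[3]=26 > 1: no swap
arr[4]=27 > 1: no swap
arr[5]=17 > 1: no swap

Place pivot at position 0: [1, 6, 30, 26, 27, 17, 26]
Pivot position: 0

After partitioning with pivot 1, the array becomes [1, 6, 30, 26, 27, 17, 26]. The pivot is placed at index 0. All elements to the left of the pivot are <= 1, and all elements to the right are > 1.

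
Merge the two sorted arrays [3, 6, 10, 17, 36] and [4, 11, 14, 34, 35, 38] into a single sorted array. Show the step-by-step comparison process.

Merging process:

Compare 3 vs 4: take 3 from left. Merged: [3]
Compare 6 vs 4: take 4 from right. Merged: [3, 4]
Compare 6 vs 11: take 6 from left. Merged: [3, 4, 6]
Compare 10 vs 11: take 10 from left. Merged: [3, 4, 6, 10]
Compare 17 vs 11: take 11 from right. Merged: [3, 4, 6, 10, 11]
Compare 17 vs 14: take 14 from right. Merged: [3, 4, 6, 10, 11, 14]
Compare 17 vs 34: take 17 from left. Merged: [3, 4, 6, 10, 11, 14, 17]
Compare 36 vs 34: take 34 from right. Merged: [3, 4, 6, 10, 11, 14, 17, 34]
Compare 36 vs 35: take 35 from right. Merged: [3, 4, 6, 10, 11, 14, 17, 34, 35]
Compare 36 vs 38: take 36 from left. Merged: [3, 4, 6, 10, 11, 14, 17, 34, 35, 36]
Append remaining from right: [38]. Merged: [3, 4, 6, 10, 11, 14, 17, 34, 35, 36, 38]

Final merged array: [3, 4, 6, 10, 11, 14, 17, 34, 35, 36, 38]
Total comparisons: 10

The merged array is [3, 4, 6, 10, 11, 14, 17, 34, 35, 36, 38], requiring 10 comparisons. The merge step runs in O(n) time where n is the total number of elements.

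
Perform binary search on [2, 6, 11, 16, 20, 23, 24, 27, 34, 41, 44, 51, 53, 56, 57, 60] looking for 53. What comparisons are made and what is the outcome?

Binary search for 53 in [2, 6, 11, 16, 20, 23, 24, 27, 34, 41, 44, 51, 53, 56, 57, 60]:

lo=0, hi=15, mid=7, arr[mid]=27 -> 27 < 53, search right half
lo=8, hi=15, mid=11, arr[mid]=51 -> 51 < 53, search right half
lo=12, hi=15, mid=13, arr[mid]=56 -> 56 > 53, search left half
lo=12, hi=12, mid=12, arr[mid]=53 -> Found target at index 12!

Binary search finds 53 at index 12 after 4 comparisons. The search repeatedly halves the search space by comparing with the middle element.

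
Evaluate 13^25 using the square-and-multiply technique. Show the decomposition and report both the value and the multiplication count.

Computing 13^25 by squaring (build up from 13^1; each line after the first costs one multiplication):

13^1 = 13
13^2 = (13^1)^2 = 13^2 = 169
13^3 = 13 * 13^2 = 13 * 169 = 2197
13^6 = (13^3)^2 = 2197^2 = 4826809
13^12 = (13^6)^2 = 4826809^2 = 23298085122481
13^24 = (13^12)^2 = 23298085122481^2 = 542800770374370512771595361
13^25 = 13 * 13^24 = 13 * 542800770374370512771595361 = 7056410014866816666030739693

Result: 7056410014866816666030739693
Multiplications needed: 6 (6 lines after 13^1)

13^25 = 7056410014866816666030739693. Using exponentiation by squaring, this requires 6 multiplications. The key idea: if the exponent is even, square the half-power; if odd, multiply by the base once.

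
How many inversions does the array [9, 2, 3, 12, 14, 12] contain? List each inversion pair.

Finding inversions in [9, 2, 3, 12, 14, 12]:

(0, 1): arr[0]=9 > arr[1]=2
(0, 2): arr[0]=9 > arr[2]=3
(4, 5): arr[4]=14 > arr[5]=12

Total inversions: 3

The array has 3 inversion(s): (0,1), (0,2), (4,5). Each pair (i,j) satisfies i < j and arr[i] > arr[j].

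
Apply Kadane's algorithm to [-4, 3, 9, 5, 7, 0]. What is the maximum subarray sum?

Using Kadane's algorithm on [-4, 3, 9, 5, 7, 0]:

Scanning through the array:
Position 1 (value 3): max_ending_here = 3, max_so_far = 3
Position 2 (value 9): max_ending_here = 12, max_so_far = 12
Position 3 (value 5): max_ending_here = 17, max_so_far = 17
Position 4 (value 7): max_ending_here = 24, max_so_far = 24
Position 5 (value 0): max_ending_here = 24, max_so_far = 24

Maximum subarray: [3, 9, 5, 7]
Maximum sum: 24

The maximum subarray is [3, 9, 5, 7] with sum 24. This subarray runs from index 1 to index 4.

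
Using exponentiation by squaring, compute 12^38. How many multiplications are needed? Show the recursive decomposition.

Computing 12^38 by squaring (build up from 12^1; each line after the first costs one multiplication):

12^1 = 12
12^2 = (12^1)^2 = 12^2 = 144
12^4 = (12^2)^2 = 144^2 = 20736
12^8 = (12^4)^2 = 20736^2 = 429981696
12^9 = 12 * 12^8 = 12 * 429981696 = 5159780352
12^18 = (12^9)^2 = 5159780352^2 = 26623333280885243904
12^19 = 12 * 12^18 = 12 * 26623333280885243904 = 319479999370622926848
12^38 = (12^19)^2 = 319479999370622926848^2 = 102067469997853225734913580209377959215104

Result: 102067469997853225734913580209377959215104
Multiplications needed: 7 (7 lines after 12^1)

12^38 = 102067469997853225734913580209377959215104. Using exponentiation by squaring, this requires 7 multiplications. The key idea: if the exponent is even, square the half-power; if odd, multiply by the base once.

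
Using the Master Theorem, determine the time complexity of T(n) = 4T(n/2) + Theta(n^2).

Master Theorem for T(n) = 4T(n/2) + O(n^2):

a = 4, b = 2, c = 2
log_b(a) = log_2(4) = 2.0000

Case 2: c = 2 = log_2(4) = 2.0000
T(n) = O(n^2 log n) = O(n^2 log n)

For T(n) = 4T(n/2) + O(n^2): log_2(4) = 2.0000. This is Case 2 of the Master Theorem (c = log_b(a), equal work at all levels), giving O(n^2 log n).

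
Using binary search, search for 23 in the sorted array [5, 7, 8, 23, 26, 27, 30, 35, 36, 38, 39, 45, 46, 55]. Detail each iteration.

Binary search for 23 in [5, 7, 8, 23, 26, 27, 30, 35, 36, 38, 39, 45, 46, 55]:

lo=0, hi=13, mid=6, arr[mid]=30 -> 30 > 23, search left half
lo=0, hi=5, mid=2, arr[mid]=8 -> 8 < 23, search right half
lo=3, hi=5, mid=4, arr[mid]=26 -> 26 > 23, search left half
lo=3, hi=3, mid=3, arr[mid]=23 -> Found target at index 3!

Binary search finds 23 at index 3 after 4 comparisons. The search repeatedly halves the search space by comparing with the middle element.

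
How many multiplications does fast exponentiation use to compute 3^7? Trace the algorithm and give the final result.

Computing 3^7 by squaring (build up from 3^1; each line after the first costs one multiplication):

3^1 = 3
3^2 = (3^1)^2 = 3^2 = 9
3^3 = 3 * 3^2 = 3 * 9 = 27
3^6 = (3^3)^2 = 27^2 = 729
3^7 = 3 * 3^6 = 3 * 729 = 2187

Result: 2187
Multiplications needed: 4 (4 lines after 3^1)

3^7 = 2187. Using exponentiation by squaring, this requires 4 multiplications. The key idea: if the exponent is even, square the half-power; if odd, multiply by the base once.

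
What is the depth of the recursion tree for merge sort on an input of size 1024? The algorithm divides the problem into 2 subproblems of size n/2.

For divide and conquer with division factor 2:

Problem sizes at each level:
Level 0: 1024
Level 1: 512
Level 2: 256
Level 3: 128
Level 4: 64
Level 5: 32
Level 6: 16
Level 7: 8
Level 8: 4
Level 9: 2
Level 10: 1

The root is level 0 and the size-1 base case is level 10 (the tree spans levels 0 through 10, i.e. 11 levels counting the root), so the depth is the number of divisions: log_2(1024) = 10

The recursion tree depth is log_2(1024) = 10. At each level, the problem size is divided by 2, so it takes 10 divisions to reduce to a base case of size 1. The algorithm makes 2 recursive calls at each level.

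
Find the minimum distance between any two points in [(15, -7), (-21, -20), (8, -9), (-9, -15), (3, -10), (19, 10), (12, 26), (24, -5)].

Computing all pairwise distances among 8 points:

d((15, -7), (-21, -20)) = 38.2753
d((15, -7), (8, -9)) = 7.2801
d((15, -7), (-9, -15)) = 25.2982
d((15, -7), (3, -10)) = 12.3693
d((15, -7), (19, 10)) = 17.4642
d((15, -7), (12, 26)) = 33.1361
d((15, -7), (24, -5)) = 9.2195
d((-21, -20), (8, -9)) = 31.0161
d((-21, -20), (-9, -15)) = 13.0
d((-21, -20), (3, -10)) = 26.0
d((-21, -20), (19, 10)) = 50.0
d((-21, -20), (12, 26)) = 56.6127
d((-21, -20), (24, -5)) = 47.4342
d((8, -9), (-9, -15)) = 18.0278
d((8, -9), (3, -10)) = 5.099 <-- minimum
d((8, -9), (19, 10)) = 21.9545
d((8, -9), (12, 26)) = 35.2278
d((8, -9), (24, -5)) = 16.4924
d((-9, -15), (3, -10)) = 13.0
d((-9, -15), (19, 10)) = 37.5366
d((-9, -15), (12, 26)) = 46.0652
d((-9, -15), (24, -5)) = 34.4819
d((3, -10), (19, 10)) = 25.6125
d((3, -10), (12, 26)) = 37.108
d((3, -10), (24, -5)) = 21.587
d((19, 10), (12, 26)) = 17.4642
d((19, 10), (24, -5)) = 15.8114
d((12, 26), (24, -5)) = 33.2415

Closest pair: (8, -9) and (3, -10) with distance 5.099

The closest pair is (8, -9) and (3, -10) with Euclidean distance 5.099. For 8 points, brute-force pairwise comparison is shown above. For large n, the divide-and-conquer algorithm (sort by x, recurse on halves, check the dividing strip) achieves O(n log n).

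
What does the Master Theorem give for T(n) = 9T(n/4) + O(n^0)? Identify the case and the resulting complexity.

Master Theorem for T(n) = 9T(n/4) + O(n^0):

a = 9, b = 4, c = 0
log_b(a) = log_4(9) = 1.5850

Case 1: c = 0 < log_4(9) = 1.5850
T(n) = O(n^(log_4 9))

For T(n) = 9T(n/4) + O(n^0): log_4(9) = 1.5850. This is Case 1 of the Master Theorem (c < log_b(a), work dominated by leaves), giving O(n^(log_4 9)).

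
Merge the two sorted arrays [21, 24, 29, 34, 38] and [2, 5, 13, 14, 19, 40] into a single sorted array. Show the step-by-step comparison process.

Merging process:

Compare 21 vs 2: take 2 from right. Merged: [2]
Compare 21 vs 5: take 5 from right. Merged: [2, 5]
Compare 21 vs 13: take 13 from right. Merged: [2, 5, 13]
Compare 21 vs 14: take 14 from right. Merged: [2, 5, 13, 14]
Compare 21 vs 19: take 19 from right. Merged: [2, 5, 13, 14, 19]
Compare 21 vs 40: take 21 from left. Merged: [2, 5, 13, 14, 19, 21]
Compare 24 vs 40: take 24 from left. Merged: [2, 5, 13, 14, 19, 21, 24]
Compare 29 vs 40: take 29 from left. Merged: [2, 5, 13, 14, 19, 21, 24, 29]
Compare 34 vs 40: take 34 from left. Merged: [2, 5, 13, 14, 19, 21, 24, 29, 34]
Compare 38 vs 40: take 38 from left. Merged: [2, 5, 13, 14, 19, 21, 24, 29, 34, 38]
Append remaining from right: [40]. Merged: [2, 5, 13, 14, 19, 21, 24, 29, 34, 38, 40]

Final merged array: [2, 5, 13, 14, 19, 21, 24, 29, 34, 38, 40]
Total comparisons: 10

The merged array is [2, 5, 13, 14, 19, 21, 24, 29, 34, 38, 40], requiring 10 comparisons. The merge step runs in O(n) time where n is the total number of elements.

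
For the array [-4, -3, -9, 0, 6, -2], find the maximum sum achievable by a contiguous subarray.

Using Kadane's algorithm on [-4, -3, -9, 0, 6, -2]:

Scanning through the array:
Position 1 (value -3): max_ending_here = -3, max_so_far = -3
Position 2 (value -9): max_ending_here = -9, max_so_far = -3
Position 3 (value 0): max_ending_here = 0, max_so_far = 0
Position 4 (value 6): max_ending_here = 6, max_so_far = 6
Position 5 (value -2): max_ending_here = 4, max_so_far = 6

Maximum subarray: [0, 6]
Maximum sum: 6

The maximum subarray is [0, 6] with sum 6. This subarray runs from index 3 to index 4.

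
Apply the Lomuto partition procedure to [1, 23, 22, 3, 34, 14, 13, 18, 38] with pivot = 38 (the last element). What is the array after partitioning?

Lomuto partition with pivot = 38:

Initial array: [1, 23, 22, 3, 34, 14, 13, 18, 38]

arr[0]=1 <= 38: swap with position 0, array becomes [1, 23, 22, 3, 34, 14, 13, 18, 38]
arr[1]=23 <= 38: swap with position 1, array becomes [1, 23, 22, 3, 34, 14, 13, 18, 38]
arr[2]=22 <= 38: swap with position 2, array becomes [1, 23, 22, 3, 34, 14, 13, 18, 38]
arr[3]=3 <= 38: swap with position 3, array becomes [1, 23, 22, 3, 34, 14, 13, 18, 38]
arr[4]=34 <= 38: swap with position 4, array becomes [1, 23, 22, 3, 34, 14, 13, 18, 38]
arr[5]=14 <= 38: swap with position 5, array becomes [1, 23, 22, 3, 34, 14, 13, 18, 38]
arr[6]=13 <= 38: swap with position 6, array becomes [1, 23, 22, 3, 34, 14, 13, 18, 38]
arr[7]=18 <= 38: swap with position 7, array becomes [1, 23, 22, 3, 34, 14, 13, 18, 38]

Place pivot at position 8: [1, 23, 22, 3, 34, 14, 13, 18, 38]
Pivot position: 8

After partitioning with pivot 38, the array becomes [1, 23, 22, 3, 34, 14, 13, 18, 38]. The pivot is placed at index 8. All elements to the left of the pivot are <= 38, and all elements to the right are > 38.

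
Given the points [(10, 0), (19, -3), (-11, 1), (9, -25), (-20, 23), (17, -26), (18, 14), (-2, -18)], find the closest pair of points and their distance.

Computing all pairwise distances among 8 points:

d((10, 0), (19, -3)) = 9.4868
d((10, 0), (-11, 1)) = 21.0238
d((10, 0), (9, -25)) = 25.02
d((10, 0), (-20, 23)) = 37.8021
d((10, 0), (17, -26)) = 26.9258
d((10, 0), (18, 14)) = 16.1245
d((10, 0), (-2, -18)) = 21.6333
d((19, -3), (-11, 1)) = 30.2655
d((19, -3), (9, -25)) = 24.1661
d((19, -3), (-20, 23)) = 46.8722
d((19, -3), (17, -26)) = 23.0868
d((19, -3), (18, 14)) = 17.0294
d((19, -3), (-2, -18)) = 25.807
d((-11, 1), (9, -25)) = 32.8024
d((-11, 1), (-20, 23)) = 23.7697
d((-11, 1), (17, -26)) = 38.8973
d((-11, 1), (18, 14)) = 31.7805
d((-11, 1), (-2, -18)) = 21.0238
d((9, -25), (-20, 23)) = 56.0803
d((9, -25), (17, -26)) = 8.0623 <-- minimum
d((9, -25), (18, 14)) = 40.025
d((9, -25), (-2, -18)) = 13.0384
d((-20, 23), (17, -26)) = 61.4003
d((-20, 23), (18, 14)) = 39.0512
d((-20, 23), (-2, -18)) = 44.7772
d((17, -26), (18, 14)) = 40.0125
d((17, -26), (-2, -18)) = 20.6155
d((18, 14), (-2, -18)) = 37.7359

Closest pair: (9, -25) and (17, -26) with distance 8.0623

The closest pair is (9, -25) and (17, -26) with Euclidean distance 8.0623. For 8 points, brute-force pairwise comparison is shown above. For large n, the divide-and-conquer algorithm (sort by x, recurse on halves, check the dividing strip) achieves O(n log n).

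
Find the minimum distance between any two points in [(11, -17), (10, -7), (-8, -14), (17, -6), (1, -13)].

Computing all pairwise distances among 5 points:

d((11, -17), (10, -7)) = 10.0499
d((11, -17), (-8, -14)) = 19.2354
d((11, -17), (17, -6)) = 12.53
d((11, -17), (1, -13)) = 10.7703
d((10, -7), (-8, -14)) = 19.3132
d((10, -7), (17, -6)) = 7.0711 <-- minimum
d((10, -7), (1, -13)) = 10.8167
d((-8, -14), (17, -6)) = 26.2488
d((-8, -14), (1, -13)) = 9.0554
d((17, -6), (1, -13)) = 17.4642

Closest pair: (10, -7) and (17, -6) with distance 7.0711

The closest pair is (10, -7) and (17, -6) with Euclidean distance 7.0711. For 5 points, brute-force pairwise comparison is shown above. For large n, the divide-and-conquer algorithm (sort by x, recurse on halves, check the dividing strip) achieves O(n log n).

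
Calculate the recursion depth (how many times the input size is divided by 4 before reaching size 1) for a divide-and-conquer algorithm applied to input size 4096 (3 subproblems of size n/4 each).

For divide and conquer with division factor 4:

Problem sizes at each level:
Level 0: 4096
Level 1: 1024
Level 2: 256
Level 3: 64
Level 4: 16
Level 5: 4
Level 6: 1

The root is level 0 and the size-1 base case is level 6 (the tree spans levels 0 through 6, i.e. 7 levels counting the root), so the depth is the number of divisions: log_4(4096) = 6

The recursion tree depth is log_4(4096) = 6. At each level, the problem size is divided by 4, so it takes 6 divisions to reduce to a base case of size 1. The algorithm makes 3 recursive calls at each level.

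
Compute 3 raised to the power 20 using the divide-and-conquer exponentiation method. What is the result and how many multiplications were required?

Computing 3^20 by squaring (build up from 3^1; each line after the first costs one multiplication):

3^1 = 3
3^2 = (3^1)^2 = 3^2 = 9
3^4 = (3^2)^2 = 9^2 = 81
3^5 = 3 * 3^4 = 3 * 81 = 243
3^10 = (3^5)^2 = 243^2 = 59049
3^20 = (3^10)^2 = 59049^2 = 3486784401

Result: 3486784401
Multiplications needed: 5 (5 lines after 3^1)

3^20 = 3486784401. Using exponentiation by squaring, this requires 5 multiplications. The key idea: if the exponent is even, square the half-power; if odd, multiply by the base once.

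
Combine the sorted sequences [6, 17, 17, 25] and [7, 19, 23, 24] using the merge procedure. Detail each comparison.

Merging process:

Compare 6 vs 7: take 6 from left. Merged: [6]
Compare 17 vs 7: take 7 from right. Merged: [6, 7]
Compare 17 vs 19: take 17 from left. Merged: [6, 7, 17]
Compare 17 vs 19: take 17 from left. Merged: [6, 7, 17, 17]
Compare 25 vs 19: take 19 from right. Merged: [6, 7, 17, 17, 19]
Compare 25 vs 23: take 23 from right. Merged: [6, 7, 17, 17, 19, 23]
Compare 25 vs 24: take 24 from right. Merged: [6, 7, 17, 17, 19, 23, 24]
Append remaining from left: [25]. Merged: [6, 7, 17, 17, 19, 23, 24, 25]

Final merged array: [6, 7, 17, 17, 19, 23, 24, 25]
Total comparisons: 7

The merged array is [6, 7, 17, 17, 19, 23, 24, 25], requiring 7 comparisons. The merge step runs in O(n) time where n is the total number of elements.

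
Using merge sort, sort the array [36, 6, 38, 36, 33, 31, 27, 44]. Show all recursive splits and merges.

Merge sort trace:

Split: [36, 6, 38, 36, 33, 31, 27, 44] -> [36, 6, 38, 36] and [33, 31, 27, 44]
  Split: [36, 6, 38, 36] -> [36, 6] and [38, 36]
    Split: [36, 6] -> [36] and [6]
    Merge: [36] + [6] -> [6, 36]
    Split: [38, 36] -> [38] and [36]
    Merge: [38] + [36] -> [36, 38]
  Merge: [6, 36] + [36, 38] -> [6, 36, 36, 38]
  Split: [33, 31, 27, 44] -> [33, 31] and [27, 44]
    Split: [33, 31] -> [33] and [31]
    Merge: [33] + [31] -> [31, 33]
    Split: [27, 44] -> [27] and [44]
    Merge: [27] + [44] -> [27, 44]
  Merge: [31, 33] + [27, 44] -> [27, 31, 33, 44]
Merge: [6, 36, 36, 38] + [27, 31, 33, 44] -> [6, 27, 31, 33, 36, 36, 38, 44]

Final sorted array: [6, 27, 31, 33, 36, 36, 38, 44]

The merge sort proceeds by recursively splitting the array and merging sorted halves.
After all merges, the sorted array is [6, 27, 31, 33, 36, 36, 38, 44].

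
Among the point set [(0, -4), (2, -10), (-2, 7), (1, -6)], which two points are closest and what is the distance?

Computing all pairwise distances among 4 points:

d((0, -4), (2, -10)) = 6.3246
d((0, -4), (-2, 7)) = 11.1803
d((0, -4), (1, -6)) = 2.2361 <-- minimum
d((2, -10), (-2, 7)) = 17.4642
d((2, -10), (1, -6)) = 4.1231
d((-2, 7), (1, -6)) = 13.3417

Closest pair: (0, -4) and (1, -6) with distance 2.2361

The closest pair is (0, -4) and (1, -6) with Euclidean distance 2.2361. For 4 points, brute-force pairwise comparison is shown above. For large n, the divide-and-conquer algorithm (sort by x, recurse on halves, check the dividing strip) achieves O(n log n).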